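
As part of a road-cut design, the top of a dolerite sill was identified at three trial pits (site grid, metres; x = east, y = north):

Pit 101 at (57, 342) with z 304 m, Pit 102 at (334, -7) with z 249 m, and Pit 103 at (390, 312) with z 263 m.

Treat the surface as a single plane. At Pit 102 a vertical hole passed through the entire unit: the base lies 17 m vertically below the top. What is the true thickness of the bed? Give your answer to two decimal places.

Let the plane be z = a·x + b·y + c.
Pit 102−Pit 101: 277a − 349b = −55;  Pit 103−Pit 101: 333a − 30b = −41.
Solving gives a = −0.11731, b = 0.06448.
|∇z| = √(a²+b²) = 0.13387, so dip δ = arctan(0.13387) = 7.62°.
True thickness = vertical thickness × cos δ = 17 × cos 7.62° = 16.85 m.

16.85 m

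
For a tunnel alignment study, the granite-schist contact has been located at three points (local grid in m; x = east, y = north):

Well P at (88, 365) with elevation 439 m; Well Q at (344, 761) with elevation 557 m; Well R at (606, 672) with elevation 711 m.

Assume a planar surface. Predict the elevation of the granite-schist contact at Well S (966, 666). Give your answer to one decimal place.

914.8 m

Two edge vectors: Well P→Well Q = (256, 396, 118), Well P→Well R = (518, 307, 272).
Normal n = (Well P→Well Q) × (Well P→Well R) = (71486, -8508, -126536).
So ∂z/∂x = −n_x/n_z = 0.56495 and ∂z/∂y = −n_y/n_z = −0.06724.
Intercept c from Well P: 439 − 49.72 + 24.54 = 413.83.
At (966, 666): z = 545.7 − 44.8 + 413.83 = 914.8 m.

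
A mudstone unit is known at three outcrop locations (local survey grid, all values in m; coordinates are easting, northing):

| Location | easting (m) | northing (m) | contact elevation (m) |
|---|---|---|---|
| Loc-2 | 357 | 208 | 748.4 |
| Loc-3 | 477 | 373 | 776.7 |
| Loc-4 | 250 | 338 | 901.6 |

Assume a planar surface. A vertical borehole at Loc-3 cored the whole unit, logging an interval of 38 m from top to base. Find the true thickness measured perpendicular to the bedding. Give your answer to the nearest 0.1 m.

28.0 m

Two edge vectors: Loc-2→Loc-3 = (120, 165, 28.3), Loc-2→Loc-4 = (-107, 130, 153.2).
Normal n = (Loc-2→Loc-3) × (Loc-2→Loc-4) = (21599, -21412.1, 33255).
So ∂z/∂easting = −n_x/n_z = −0.64950 and ∂z/∂northing = −n_y/n_z = 0.64388.
|∇z| = √(a²+b²) = 0.91456, so dip δ = arctan(0.91456) = 42.44°.
True thickness = vertical thickness × cos δ = 38 × cos 42.44° = 28.0 m.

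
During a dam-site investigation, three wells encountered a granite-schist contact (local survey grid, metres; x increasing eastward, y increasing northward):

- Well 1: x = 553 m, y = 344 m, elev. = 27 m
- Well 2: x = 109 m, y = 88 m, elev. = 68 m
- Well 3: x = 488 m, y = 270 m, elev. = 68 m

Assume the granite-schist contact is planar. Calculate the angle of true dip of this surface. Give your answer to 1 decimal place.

46.7°

Let the plane be z = a·x + b·y + c.
Well 2−Well 1: −444a − 256b = 41;  Well 3−Well 1: −65a − 74b = 41.
Solving gives a = 0.46016, b = −0.95825.
Gradient magnitude |∇z| = √(a² + b²) = √(0.21175 + 0.91825) = 1.06301.
True dip = arctan(1.06301) = 46.7°, dipping toward NNW (azimuth ≈ 334°).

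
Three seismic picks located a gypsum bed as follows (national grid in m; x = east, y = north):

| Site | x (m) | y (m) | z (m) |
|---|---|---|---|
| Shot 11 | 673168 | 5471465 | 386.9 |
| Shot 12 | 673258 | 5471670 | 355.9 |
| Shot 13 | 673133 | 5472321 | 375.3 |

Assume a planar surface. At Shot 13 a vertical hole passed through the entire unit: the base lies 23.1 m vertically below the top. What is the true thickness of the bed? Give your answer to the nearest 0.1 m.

22.2 m

Let the plane be z = a·x + b·y + c.
Shot 12−Shot 11: 90a + 205b = −31;  Shot 13−Shot 11: −35a + 856b = −11.6.
Solving gives a = −0.28686, b = −0.02528.
|∇z| = √(a²+b²) = 0.28797, so dip δ = arctan(0.28797) = 16.06°.
True thickness = vertical thickness × cos δ = 23.1 × cos 16.06° = 22.2 m.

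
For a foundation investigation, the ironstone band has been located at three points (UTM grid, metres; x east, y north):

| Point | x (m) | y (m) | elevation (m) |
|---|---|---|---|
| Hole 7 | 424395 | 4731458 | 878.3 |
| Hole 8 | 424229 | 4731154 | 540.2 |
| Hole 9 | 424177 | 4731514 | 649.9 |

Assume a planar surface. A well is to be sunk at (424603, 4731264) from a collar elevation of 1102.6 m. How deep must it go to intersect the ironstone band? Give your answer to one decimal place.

Two edge vectors: Hole 7→Hole 8 = (-166, -304, -338.1), Hole 7→Hole 9 = (-218, 56, -228.4).
Normal n = (Hole 7→Hole 8) × (Hole 7→Hole 9) = (88367.2, 35791.4, -75568).
So ∂z/∂x = −n_x/n_z = 1.169373280 and ∂z/∂y = −n_y/n_z = 0.473631696.
Intercept c from Hole 7: 878.3 − 496276.17 − 2240968.48 = −2736366.35.
At (424603, 4731264): z_contact = 496519.40 + 2240876.59 − 2736366.35 = 1029.65 m.
Depth below ground = 1102.6 − 1029.65 = 73.0 m.

73.0 m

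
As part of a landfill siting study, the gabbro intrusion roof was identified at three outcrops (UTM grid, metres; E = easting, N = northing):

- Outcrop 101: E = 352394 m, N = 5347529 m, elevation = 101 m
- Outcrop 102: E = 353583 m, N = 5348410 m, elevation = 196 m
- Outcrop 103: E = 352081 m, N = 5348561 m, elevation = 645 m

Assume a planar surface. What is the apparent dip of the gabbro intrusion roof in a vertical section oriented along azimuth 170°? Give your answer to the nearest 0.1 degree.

Let the plane be z = a·E + b·N + c.
Outcrop 102−Outcrop 101: 1189a + 881b = 95;  Outcrop 103−Outcrop 101: −313a + 1032b = 544.
Solving gives a = −0.25368, b = 0.45019.
Unit vector along 170° is (sin 170°, cos 170°) = (0.1736, -0.9848).
Slope in that direction = a·(0.1736) + b·(-0.9848) = −0.48740.
Apparent dip = arctan|0.48740| = 26.0° (true dip is 27.3°, so apparent ≤ true as expected).

26.0°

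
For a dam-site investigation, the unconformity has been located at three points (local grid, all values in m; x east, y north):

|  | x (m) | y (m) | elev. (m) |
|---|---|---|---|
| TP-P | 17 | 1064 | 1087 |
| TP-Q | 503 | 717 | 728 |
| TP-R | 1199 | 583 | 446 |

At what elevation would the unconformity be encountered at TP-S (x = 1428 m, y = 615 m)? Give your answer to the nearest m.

402 m

Two edge vectors: TP-P→TP-Q = (486, -347, -359), TP-P→TP-R = (1182, -481, -641).
Normal n = (TP-P→TP-Q) × (TP-P→TP-R) = (49748, -112812, 176388).
So ∂z/∂x = −n_x/n_z = −0.28204 and ∂z/∂y = −n_y/n_z = 0.63957.
Intercept c from TP-P: 1087 + 4.79 − 680.50 = 411.30.
At (1428, 615): z = −402.7 + 393.3 + 411.30 = 401.9 m.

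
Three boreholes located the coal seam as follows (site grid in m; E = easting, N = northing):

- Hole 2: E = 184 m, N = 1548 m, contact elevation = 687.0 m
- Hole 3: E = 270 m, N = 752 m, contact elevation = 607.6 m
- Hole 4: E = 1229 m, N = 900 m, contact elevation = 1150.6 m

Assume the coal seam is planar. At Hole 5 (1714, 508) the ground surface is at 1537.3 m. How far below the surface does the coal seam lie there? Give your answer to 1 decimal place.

186.0 m

Let the plane be z = a·E + b·N + c.
Hole 3−Hole 2: 86a − 796b = −79.4;  Hole 4−Hole 2: 1045a − 648b = 463.6.
Solving gives a = 0.541787, b = 0.158284.
Then c = 687 − a·184 − b·1548 = 342.29.
At (1714, 508): z_contact = 928.62 + 80.41 + 342.29 = 1351.32 m.
Depth below ground = 1537.3 − 1351.32 = 186.0 m.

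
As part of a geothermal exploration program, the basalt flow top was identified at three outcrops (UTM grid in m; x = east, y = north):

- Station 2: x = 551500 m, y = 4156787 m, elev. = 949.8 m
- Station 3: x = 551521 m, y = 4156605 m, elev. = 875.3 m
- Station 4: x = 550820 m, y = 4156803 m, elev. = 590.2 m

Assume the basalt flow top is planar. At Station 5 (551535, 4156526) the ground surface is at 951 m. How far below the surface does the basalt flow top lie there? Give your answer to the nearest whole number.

Two edge vectors: Station 2→Station 3 = (21, -182, -74.5), Station 2→Station 4 = (-680, 16, -359.6).
Normal n = (Station 2→Station 3) × (Station 2→Station 4) = (66639.2, 58211.6, -123424).
So ∂z/∂x = −n_x/n_z = 0.53992092 and ∂z/∂y = −n_y/n_z = 0.47163923.
Intercept c from Station 2: 949.8 − 297766.39 − 1960503.81 = −2257320.40.
At (551535, 4156526): z_contact = 297785.3 + 1960380.7 − 2257320.40 = 845.6 m.
Depth below ground = 951 − 845.6 = 105 m.

105 m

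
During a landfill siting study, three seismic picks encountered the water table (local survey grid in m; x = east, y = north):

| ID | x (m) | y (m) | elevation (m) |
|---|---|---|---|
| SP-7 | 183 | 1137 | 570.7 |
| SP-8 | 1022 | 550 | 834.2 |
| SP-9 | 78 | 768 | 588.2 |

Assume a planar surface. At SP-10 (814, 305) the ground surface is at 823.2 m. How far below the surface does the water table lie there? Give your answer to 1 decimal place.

9.8 m

Let the plane be z = a·x + b·y + c.
SP-8−SP-7: 839a − 587b = 263.5;  SP-9−SP-7: −105a − 369b = 17.5.
Solving gives a = 0.234248, b = −0.114081.
Then c = 570.7 − a·183 − b·1137 = 657.54.
At (814, 305): z_contact = 190.68 − 34.79 + 657.54 = 813.43 m.
Depth below ground = 823.2 − 813.43 = 9.8 m.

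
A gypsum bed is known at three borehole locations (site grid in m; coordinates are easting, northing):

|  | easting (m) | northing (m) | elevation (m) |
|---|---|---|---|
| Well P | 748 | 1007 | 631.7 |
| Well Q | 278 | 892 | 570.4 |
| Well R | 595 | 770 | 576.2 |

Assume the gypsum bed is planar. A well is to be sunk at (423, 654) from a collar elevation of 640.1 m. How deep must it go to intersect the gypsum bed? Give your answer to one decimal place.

Let the plane be z = a·easting + b·northing + c.
Well Q−Well P: −470a − 115b = −61.3;  Well R−Well P: −153a − 237b = −55.5.
Solving gives a = 0.086845, b = 0.178113.
Then c = 631.7 − a·748 − b·1007 = 387.38.
At (423, 654): z_contact = 36.74 + 116.49 + 387.38 = 540.60 m.
Depth below ground = 640.1 − 540.60 = 99.5 m.

99.5 m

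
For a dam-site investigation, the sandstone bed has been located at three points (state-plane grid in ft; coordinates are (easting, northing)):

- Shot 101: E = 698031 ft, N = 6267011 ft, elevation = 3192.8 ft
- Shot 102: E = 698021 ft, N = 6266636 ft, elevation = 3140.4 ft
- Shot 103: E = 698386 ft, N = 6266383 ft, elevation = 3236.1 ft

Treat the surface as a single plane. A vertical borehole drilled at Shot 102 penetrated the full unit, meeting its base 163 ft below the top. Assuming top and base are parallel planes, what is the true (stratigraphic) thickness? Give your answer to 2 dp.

Let the plane be z = a·E + b·N + c.
Shot 102−Shot 101: −10a − 375b = −52.4;  Shot 103−Shot 101: 355a − 628b = 43.3.
Solving gives a = 0.35253, b = 0.13033.
|∇z| = √(a²+b²) = 0.37585, so dip δ = arctan(0.37585) = 20.60°.
True thickness = vertical thickness × cos δ = 163 × cos 20.60° = 152.58 ft.

152.58 ft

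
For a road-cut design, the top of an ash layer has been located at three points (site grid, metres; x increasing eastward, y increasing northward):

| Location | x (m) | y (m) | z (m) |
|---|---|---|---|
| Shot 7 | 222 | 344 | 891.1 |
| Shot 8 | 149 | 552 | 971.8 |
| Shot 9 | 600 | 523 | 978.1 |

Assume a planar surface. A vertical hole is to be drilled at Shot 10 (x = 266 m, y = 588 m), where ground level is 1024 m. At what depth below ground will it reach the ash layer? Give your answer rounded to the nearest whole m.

33 m

Two edge vectors: Shot 7→Shot 8 = (-73, 208, 80.7), Shot 7→Shot 9 = (378, 179, 87).
Normal n = (Shot 7→Shot 8) × (Shot 7→Shot 9) = (3650.7, 36855.6, -91691).
So ∂z/∂x = −n_x/n_z = 0.03982 and ∂z/∂y = −n_y/n_z = 0.40195.
Intercept c from Shot 7: 891.1 − 8.84 − 138.27 = 743.99.
At (266, 588): z_contact = 10.6 + 236.3 + 743.99 = 990.9 m.
Depth below ground = 1024 − 990.9 = 33 m.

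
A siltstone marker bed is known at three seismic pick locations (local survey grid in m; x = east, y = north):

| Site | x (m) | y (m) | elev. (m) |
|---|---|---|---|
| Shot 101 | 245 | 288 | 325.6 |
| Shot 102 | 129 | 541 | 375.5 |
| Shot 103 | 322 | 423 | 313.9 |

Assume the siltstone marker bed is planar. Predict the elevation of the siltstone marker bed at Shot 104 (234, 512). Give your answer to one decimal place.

344.5 m

Two edge vectors: Shot 101→Shot 102 = (-116, 253, 49.9), Shot 101→Shot 103 = (77, 135, -11.7).
Normal n = (Shot 101→Shot 102) × (Shot 101→Shot 103) = (-9696.6, 2485.1, -35141).
So ∂z/∂x = −n_x/n_z = −0.27593 and ∂z/∂y = −n_y/n_z = 0.07072.
Intercept c from Shot 101: 325.6 + 67.60 − 20.37 = 372.84.
At (234, 512): z = −64.6 + 36.2 + 372.84 = 344.5 m.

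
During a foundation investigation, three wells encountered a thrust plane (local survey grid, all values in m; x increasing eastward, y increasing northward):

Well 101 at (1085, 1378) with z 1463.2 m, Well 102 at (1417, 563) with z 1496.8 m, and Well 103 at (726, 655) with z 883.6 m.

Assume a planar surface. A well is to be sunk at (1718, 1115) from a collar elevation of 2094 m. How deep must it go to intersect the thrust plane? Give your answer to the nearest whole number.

130 m

Let the plane be z = a·x + b·y + c.
Well 102−Well 101: 332a − 815b = 33.6;  Well 103−Well 101: −359a − 723b = −579.6.
Solving gives a = 0.93250, b = 0.33864.
Then c = 1463.2 − a·1085 − b·1378 = −15.20.
At (1718, 1115): z_contact = 1602.0 + 377.6 − 15.20 = 1964.4 m.
Depth below ground = 2094 − 1964.4 = 130 m.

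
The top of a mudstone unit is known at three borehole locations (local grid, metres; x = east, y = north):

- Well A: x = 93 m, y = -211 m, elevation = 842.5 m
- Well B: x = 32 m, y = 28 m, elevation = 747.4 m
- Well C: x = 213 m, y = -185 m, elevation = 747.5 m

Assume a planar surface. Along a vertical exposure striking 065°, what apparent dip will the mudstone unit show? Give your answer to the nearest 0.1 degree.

40.2°

Let the plane be z = a·x + b·y + c.
Well B−Well A: −61a + 239b = −95.1;  Well C−Well A: 120a + 26b = −95.
Solving gives a = −0.66849, b = −0.56853.
Unit vector along 065° is (sin 65°, cos 65°) = (0.9063, 0.4226).
Slope in that direction = a·(0.9063) + b·(0.4226) = −0.84612.
Apparent dip = arctan|0.84612| = 40.2° (true dip is 41.3°, so apparent ≤ true as expected).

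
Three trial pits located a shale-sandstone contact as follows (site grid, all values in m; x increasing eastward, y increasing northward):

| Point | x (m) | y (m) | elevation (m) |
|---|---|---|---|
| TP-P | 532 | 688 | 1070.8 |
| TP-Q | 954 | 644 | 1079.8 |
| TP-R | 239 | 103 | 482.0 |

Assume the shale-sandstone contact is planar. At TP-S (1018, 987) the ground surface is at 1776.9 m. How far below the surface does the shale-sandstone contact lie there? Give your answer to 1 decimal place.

Let the plane be z = a·x + b·y + c.
TP-Q−TP-P: 422a − 44b = 9;  TP-R−TP-P: −293a − 585b = −588.8.
Solving gives a = 0.120003, b = 0.946392.
Then c = 1070.8 − a·532 − b·688 = 355.84.
At (1018, 987): z_contact = 122.16 + 934.09 + 355.84 = 1412.09 m.
Depth below ground = 1776.9 − 1412.09 = 364.8 m.

364.8 m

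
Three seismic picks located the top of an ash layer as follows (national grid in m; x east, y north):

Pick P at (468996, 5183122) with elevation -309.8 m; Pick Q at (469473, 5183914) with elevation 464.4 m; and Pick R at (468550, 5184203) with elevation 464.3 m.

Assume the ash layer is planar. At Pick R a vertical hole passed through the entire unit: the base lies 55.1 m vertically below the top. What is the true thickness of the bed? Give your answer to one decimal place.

Two edge vectors: Pick P→Pick Q = (477, 792, 774.2), Pick P→Pick R = (-446, 1081, 774.1).
Normal n = (Pick P→Pick Q) × (Pick P→Pick R) = (-223823, -714538.9, 868869).
So ∂z/∂x = −n_x/n_z = 0.25760 and ∂z/∂y = −n_y/n_z = 0.82238.
|∇z| = √(a²+b²) = 0.86178, so dip δ = arctan(0.86178) = 40.75°.
True thickness = vertical thickness × cos δ = 55.1 × cos 40.75° = 41.7 m.

41.7 m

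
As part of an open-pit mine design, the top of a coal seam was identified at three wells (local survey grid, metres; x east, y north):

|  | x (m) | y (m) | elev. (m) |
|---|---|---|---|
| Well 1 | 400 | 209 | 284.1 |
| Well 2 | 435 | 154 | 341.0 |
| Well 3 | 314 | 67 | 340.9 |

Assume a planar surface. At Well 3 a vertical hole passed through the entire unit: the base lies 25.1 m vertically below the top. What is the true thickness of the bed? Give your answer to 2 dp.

Two edge vectors: Well 1→Well 2 = (35, -55, 56.9), Well 1→Well 3 = (-86, -142, 56.8).
Normal n = (Well 1→Well 2) × (Well 1→Well 3) = (4955.8, -6881.4, -9700).
So ∂z/∂x = −n_x/n_z = 0.51091 and ∂z/∂y = −n_y/n_z = −0.70942.
|∇z| = √(a²+b²) = 0.87425, so dip δ = arctan(0.87425) = 41.16°.
True thickness = vertical thickness × cos δ = 25.1 × cos 41.16° = 18.90 m.

18.90 m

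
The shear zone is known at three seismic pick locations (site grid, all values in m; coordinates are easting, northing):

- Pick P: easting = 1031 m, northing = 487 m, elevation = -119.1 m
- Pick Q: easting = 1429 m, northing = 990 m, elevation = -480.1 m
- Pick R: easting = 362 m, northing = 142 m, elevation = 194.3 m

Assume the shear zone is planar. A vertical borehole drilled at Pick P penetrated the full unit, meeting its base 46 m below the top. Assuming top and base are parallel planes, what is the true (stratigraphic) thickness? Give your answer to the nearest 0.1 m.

39.3 m

Two edge vectors: Pick P→Pick Q = (398, 503, -361), Pick P→Pick R = (-669, -345, 313.4).
Normal n = (Pick P→Pick Q) × (Pick P→Pick R) = (33095.2, 116775.8, 199197).
So ∂z/∂easting = −n_x/n_z = −0.16614 and ∂z/∂northing = −n_y/n_z = −0.58623.
|∇z| = √(a²+b²) = 0.60932, so dip δ = arctan(0.60932) = 31.35°.
True thickness = vertical thickness × cos δ = 46 × cos 31.35° = 39.3 m.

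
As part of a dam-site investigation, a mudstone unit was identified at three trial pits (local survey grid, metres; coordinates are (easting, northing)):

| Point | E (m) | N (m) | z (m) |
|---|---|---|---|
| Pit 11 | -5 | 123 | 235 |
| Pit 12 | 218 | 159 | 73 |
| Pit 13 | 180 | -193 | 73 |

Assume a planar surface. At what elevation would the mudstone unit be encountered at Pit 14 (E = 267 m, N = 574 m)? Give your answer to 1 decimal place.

Two edge vectors: Pit 11→Pit 12 = (223, 36, -162), Pit 11→Pit 13 = (185, -316, -162).
Normal n = (Pit 11→Pit 12) × (Pit 11→Pit 13) = (-57024, 6156, -77128).
So ∂z/∂E = −n_x/n_z = −0.73934 and ∂z/∂N = −n_y/n_z = 0.07982.
Intercept c from Pit 11: 235 − 3.70 − 9.82 = 221.49.
At (267, 574): z = −197.4 + 45.8 + 221.49 = 69.9 m.

69.9 m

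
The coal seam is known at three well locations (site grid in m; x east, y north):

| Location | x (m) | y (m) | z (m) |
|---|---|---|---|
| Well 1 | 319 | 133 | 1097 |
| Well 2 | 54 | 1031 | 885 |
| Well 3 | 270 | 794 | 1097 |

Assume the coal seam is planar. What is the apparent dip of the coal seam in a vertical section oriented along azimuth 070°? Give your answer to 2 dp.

Two edge vectors: Well 1→Well 2 = (-265, 898, -212), Well 1→Well 3 = (-49, 661, 0).
Normal n = (Well 1→Well 2) × (Well 1→Well 3) = (140132, 10388, -131163).
So ∂z/∂x = −n_x/n_z = 1.06838 and ∂z/∂y = −n_y/n_z = 0.07920.
Unit vector along 070° is (sin 70°, cos 70°) = (0.9397, 0.3420).
Slope in that direction = a·(0.9397) + b·(0.3420) = 1.03104.
Apparent dip = arctan|1.03104| = 45.88° (true dip is 47.0°, so apparent ≤ true as expected).

45.88°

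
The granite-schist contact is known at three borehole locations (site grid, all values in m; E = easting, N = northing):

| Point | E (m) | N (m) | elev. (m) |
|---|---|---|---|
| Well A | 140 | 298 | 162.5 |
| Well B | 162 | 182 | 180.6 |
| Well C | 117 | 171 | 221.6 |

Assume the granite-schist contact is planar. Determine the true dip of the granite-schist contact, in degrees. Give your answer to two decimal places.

41.72°

Two edge vectors: Well A→Well B = (22, -116, 18.1), Well A→Well C = (-23, -127, 59.1).
Normal n = (Well A→Well B) × (Well A→Well C) = (-4556.9, -1716.5, -5462).
So ∂z/∂E = −n_x/n_z = −0.83429 and ∂z/∂N = −n_y/n_z = −0.31426.
Gradient magnitude |∇z| = √(a² + b²) = √(0.69604 + 0.09876) = 0.89152.
True dip = arctan(0.89152) = 41.72°, dipping toward ENE (azimuth ≈ 069°).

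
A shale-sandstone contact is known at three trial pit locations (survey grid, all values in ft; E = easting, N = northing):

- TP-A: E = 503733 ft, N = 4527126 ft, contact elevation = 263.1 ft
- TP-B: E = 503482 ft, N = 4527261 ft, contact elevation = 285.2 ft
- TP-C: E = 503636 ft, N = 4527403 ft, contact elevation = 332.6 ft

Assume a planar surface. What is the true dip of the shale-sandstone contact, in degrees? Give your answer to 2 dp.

15.49°

Let the plane be z = a·E + b·N + c.
TP-B−TP-A: −251a + 135b = 22.1;  TP-C−TP-A: −97a + 277b = 69.5.
Solving gives a = 0.05778, b = 0.27114.
Gradient magnitude |∇z| = √(a² + b²) = √(0.00334 + 0.07352) = 0.27723.
True dip = arctan(0.27723) = 15.49°, dipping toward SSW (azimuth ≈ 192°).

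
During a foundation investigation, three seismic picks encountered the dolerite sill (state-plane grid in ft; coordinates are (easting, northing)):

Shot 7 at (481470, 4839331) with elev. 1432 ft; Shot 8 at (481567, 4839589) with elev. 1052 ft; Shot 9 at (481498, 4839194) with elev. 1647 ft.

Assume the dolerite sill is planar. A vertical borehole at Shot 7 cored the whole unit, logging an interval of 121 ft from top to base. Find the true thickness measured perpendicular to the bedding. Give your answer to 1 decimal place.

65.8 ft

Two edge vectors: Shot 7→Shot 8 = (97, 258, -380), Shot 7→Shot 9 = (28, -137, 215).
Normal n = (Shot 7→Shot 8) × (Shot 7→Shot 9) = (3410, -31495, -20513).
So ∂z/∂E = −n_x/n_z = 0.16624 and ∂z/∂N = −n_y/n_z = −1.53537.
|∇z| = √(a²+b²) = 1.54434, so dip δ = arctan(1.54434) = 57.08°.
True thickness = vertical thickness × cos δ = 121 × cos 57.08° = 65.8 ft.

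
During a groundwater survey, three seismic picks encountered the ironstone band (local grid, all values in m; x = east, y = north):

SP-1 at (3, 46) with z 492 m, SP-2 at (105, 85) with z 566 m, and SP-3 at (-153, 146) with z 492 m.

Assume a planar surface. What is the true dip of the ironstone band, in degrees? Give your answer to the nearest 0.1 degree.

Two edge vectors: SP-1→SP-2 = (102, 39, 74), SP-1→SP-3 = (-156, 100, 0).
Normal n = (SP-1→SP-2) × (SP-1→SP-3) = (-7400, -11544, 16284).
So ∂z/∂x = −n_x/n_z = 0.45443 and ∂z/∂y = −n_y/n_z = 0.70892.
Gradient magnitude |∇z| = √(a² + b²) = √(0.20651 + 0.50256) = 0.84206.
True dip = arctan(0.84206) = 40.1°, dipping toward SSW (azimuth ≈ 213°).

40.1°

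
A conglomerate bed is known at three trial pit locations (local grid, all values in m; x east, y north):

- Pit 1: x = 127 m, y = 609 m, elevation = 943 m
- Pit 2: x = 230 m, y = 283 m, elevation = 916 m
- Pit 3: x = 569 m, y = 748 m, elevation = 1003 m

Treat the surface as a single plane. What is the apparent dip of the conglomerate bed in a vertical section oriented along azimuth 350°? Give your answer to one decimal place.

5.4°

Let the plane be z = a·x + b·y + c.
Pit 2−Pit 1: 103a − 326b = −27;  Pit 3−Pit 1: 442a + 139b = 60.
Solving gives a = 0.09979, b = 0.11435.
Unit vector along 350° is (sin 350°, cos 350°) = (-0.1736, 0.9848).
Slope in that direction = a·(-0.1736) + b·(0.9848) = 0.09528.
Apparent dip = arctan|0.09528| = 5.4° (true dip is 8.6°, so apparent ≤ true as expected).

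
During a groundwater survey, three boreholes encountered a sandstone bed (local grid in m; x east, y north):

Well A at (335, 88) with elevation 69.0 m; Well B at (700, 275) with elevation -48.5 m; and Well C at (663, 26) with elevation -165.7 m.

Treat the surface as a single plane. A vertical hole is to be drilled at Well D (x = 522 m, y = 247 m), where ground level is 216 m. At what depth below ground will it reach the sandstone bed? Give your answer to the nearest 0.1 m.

Let the plane be z = a·x + b·y + c.
Well B−Well A: 365a + 187b = −117.5;  Well C−Well A: 328a − 62b = −234.7.
Solving gives a = −0.60946, b = 0.56125.
Then c = 69 − a·335 − b·88 = 223.78.
At (522, 247): z_contact = −318.14 + 138.63 + 223.78 = 44.27 m.
Depth below ground = 216 − 44.27 = 171.7 m.

171.7 m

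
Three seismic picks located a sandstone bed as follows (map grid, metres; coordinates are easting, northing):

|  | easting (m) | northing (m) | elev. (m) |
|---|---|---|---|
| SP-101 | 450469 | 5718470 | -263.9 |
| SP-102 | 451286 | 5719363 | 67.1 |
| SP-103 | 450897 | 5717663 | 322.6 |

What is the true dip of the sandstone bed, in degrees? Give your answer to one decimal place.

Two edge vectors: SP-101→SP-102 = (817, 893, 331), SP-101→SP-103 = (428, -807, 586.5).
Normal n = (SP-101→SP-102) × (SP-101→SP-103) = (790861.5, -337502.5, -1041523).
So ∂z/∂easting = −n_x/n_z = 0.75933 and ∂z/∂northing = −n_y/n_z = −0.32405.
Gradient magnitude |∇z| = √(a² + b²) = √(0.57658 + 0.10501) = 0.82559.
True dip = arctan(0.82559) = 39.5°, dipping toward WNW (azimuth ≈ 293°).

39.5°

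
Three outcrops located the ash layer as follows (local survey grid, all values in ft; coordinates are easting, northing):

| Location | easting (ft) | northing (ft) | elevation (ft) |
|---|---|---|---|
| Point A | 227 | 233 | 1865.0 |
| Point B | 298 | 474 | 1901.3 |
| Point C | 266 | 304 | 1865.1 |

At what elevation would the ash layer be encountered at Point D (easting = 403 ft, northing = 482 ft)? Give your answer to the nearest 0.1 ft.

Two edge vectors: Point A→Point B = (71, 241, 36.3), Point A→Point C = (39, 71, 0.1).
Normal n = (Point A→Point B) × (Point A→Point C) = (-2553.2, 1408.6, -4358).
So ∂z/∂easting = −n_x/n_z = −0.58587 and ∂z/∂northing = −n_y/n_z = 0.32322.
Intercept c from Point A: 1865 + 132.99 − 75.31 = 1922.68.
At (403, 482): z = −236.1 + 155.8 + 1922.68 = 1842.4 ft.

1842.4 ft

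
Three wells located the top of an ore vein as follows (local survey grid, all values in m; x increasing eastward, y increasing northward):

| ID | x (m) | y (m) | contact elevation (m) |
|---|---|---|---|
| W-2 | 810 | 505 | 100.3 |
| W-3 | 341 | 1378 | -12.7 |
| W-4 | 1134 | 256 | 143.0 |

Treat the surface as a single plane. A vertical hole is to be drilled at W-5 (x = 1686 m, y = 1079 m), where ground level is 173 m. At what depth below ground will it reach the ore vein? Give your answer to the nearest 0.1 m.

81.8 m

Two edge vectors: W-2→W-3 = (-469, 873, -113), W-2→W-4 = (324, -249, 42.7).
Normal n = (W-2→W-3) × (W-2→W-4) = (9140.1, -16585.7, -166071).
So ∂z/∂x = −n_x/n_z = 0.055037 and ∂z/∂y = −n_y/n_z = −0.099871.
Intercept c from W-2: 100.3 − 44.58 + 50.43 = 106.15.
At (1686, 1079): z_contact = 92.79 − 107.76 + 106.15 = 91.19 m.
Depth below ground = 173 − 91.19 = 81.8 m.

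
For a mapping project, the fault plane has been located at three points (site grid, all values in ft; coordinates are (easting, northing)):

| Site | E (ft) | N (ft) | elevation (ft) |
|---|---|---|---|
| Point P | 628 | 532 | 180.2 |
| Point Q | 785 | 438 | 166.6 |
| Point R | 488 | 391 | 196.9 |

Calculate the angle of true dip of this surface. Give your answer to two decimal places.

Let the plane be z = a·E + b·N + c.
Point Q−Point P: 157a − 94b = −13.6;  Point R−Point P: −140a − 141b = 16.7.
Solving gives a = −0.09880, b = −0.02034.
Gradient magnitude |∇z| = √(a² + b²) = √(0.00976 + 0.00041) = 0.10087.
True dip = arctan(0.10087) = 5.76°, dipping toward ENE (azimuth ≈ 078°).

5.76°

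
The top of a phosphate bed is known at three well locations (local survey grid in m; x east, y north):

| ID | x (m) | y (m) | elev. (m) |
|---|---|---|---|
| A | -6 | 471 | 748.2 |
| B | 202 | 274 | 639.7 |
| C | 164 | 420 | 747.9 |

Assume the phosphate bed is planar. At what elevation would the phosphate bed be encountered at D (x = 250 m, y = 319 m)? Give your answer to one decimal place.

687.3 m

Let the plane be z = a·x + b·y + c.
B−A: 208a − 197b = −108.5;  C−A: 170a − 51b = −0.3.
Solving gives a = 0.23924, b = 0.80337.
Then c = 748.2 − a·-6 − b·471 = 371.25.
At (250, 319): z = 59.8 + 256.3 + 371.25 = 687.3 m.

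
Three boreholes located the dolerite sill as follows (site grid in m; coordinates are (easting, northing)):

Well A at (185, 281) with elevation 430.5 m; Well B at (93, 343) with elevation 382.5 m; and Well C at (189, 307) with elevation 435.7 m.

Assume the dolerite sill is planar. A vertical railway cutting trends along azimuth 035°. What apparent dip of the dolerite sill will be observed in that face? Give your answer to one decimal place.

Two edge vectors: Well A→Well B = (-92, 62, -48), Well A→Well C = (4, 26, 5.2).
Normal n = (Well A→Well B) × (Well A→Well C) = (1570.4, 286.4, -2640).
So ∂z/∂E = −n_x/n_z = 0.59485 and ∂z/∂N = −n_y/n_z = 0.10848.
Unit vector along 035° is (sin 35°, cos 35°) = (0.5736, 0.8192).
Slope in that direction = a·(0.5736) + b·(0.8192) = 0.43006.
Apparent dip = arctan|0.43006| = 23.3° (true dip is 31.2°, so apparent ≤ true as expected).

23.3°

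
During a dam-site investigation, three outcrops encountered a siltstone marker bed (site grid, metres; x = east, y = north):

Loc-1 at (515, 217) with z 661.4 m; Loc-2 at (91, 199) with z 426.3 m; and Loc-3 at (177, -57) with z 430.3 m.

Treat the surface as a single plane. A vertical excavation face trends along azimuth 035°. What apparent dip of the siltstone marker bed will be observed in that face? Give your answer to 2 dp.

Let the plane be z = a·x + b·y + c.
Loc-2−Loc-1: −424a − 18b = −235.1;  Loc-3−Loc-1: −338a − 274b = −231.1.
Solving gives a = 0.54734, b = 0.16825.
Unit vector along 035° is (sin 35°, cos 35°) = (0.5736, 0.8192).
Slope in that direction = a·(0.5736) + b·(0.8192) = 0.45176.
Apparent dip = arctan|0.45176| = 24.31° (true dip is 29.8°, so apparent ≤ true as expected).

24.31°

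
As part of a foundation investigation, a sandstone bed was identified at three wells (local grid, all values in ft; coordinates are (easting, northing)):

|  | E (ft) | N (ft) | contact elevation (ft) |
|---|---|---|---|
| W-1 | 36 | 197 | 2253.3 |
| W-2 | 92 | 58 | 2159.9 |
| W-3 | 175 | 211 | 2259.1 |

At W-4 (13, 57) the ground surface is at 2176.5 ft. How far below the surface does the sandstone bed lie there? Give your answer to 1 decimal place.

Two edge vectors: W-1→W-2 = (56, -139, -93.4), W-1→W-3 = (139, 14, 5.8).
Normal n = (W-1→W-2) × (W-1→W-3) = (501.4, -13307.4, 20105).
So ∂z/∂E = −n_x/n_z = −0.02494 and ∂z/∂N = −n_y/n_z = 0.66190.
Intercept c from W-1: 2253.3 + 0.90 − 130.39 = 2123.80.
At (13, 57): z_contact = −0.32 + 37.73 + 2123.80 = 2161.21 ft.
Depth below ground = 2176.5 − 2161.21 = 15.3 ft.

15.3 ft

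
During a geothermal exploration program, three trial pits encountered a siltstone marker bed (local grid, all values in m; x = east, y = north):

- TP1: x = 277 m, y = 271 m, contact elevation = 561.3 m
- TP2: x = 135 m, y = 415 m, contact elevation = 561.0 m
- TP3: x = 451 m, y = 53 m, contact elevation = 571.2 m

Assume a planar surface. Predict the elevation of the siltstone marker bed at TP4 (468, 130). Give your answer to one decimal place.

Let the plane be z = a·x + b·y + c.
TP2−TP1: −142a + 144b = −0.3;  TP3−TP1: 174a − 218b = 9.9.
Solving gives a = −0.23054, b = −0.22942.
Then c = 561.3 − a·277 − b·271 = 687.33.
At (468, 130): z = −107.9 − 29.8 + 687.33 = 549.6 m.

549.6 m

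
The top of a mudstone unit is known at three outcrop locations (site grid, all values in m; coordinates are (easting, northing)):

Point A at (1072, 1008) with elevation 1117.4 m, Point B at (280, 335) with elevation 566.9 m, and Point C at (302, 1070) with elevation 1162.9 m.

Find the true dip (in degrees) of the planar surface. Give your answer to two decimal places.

Let the plane be z = a·E + b·N + c.
Point B−Point A: −792a − 673b = −550.5;  Point C−Point A: −770a + 62b = 45.5.
Solving gives a = 0.00619, b = 0.81070.
Gradient magnitude |∇z| = √(a² + b²) = √(0.00004 + 0.65723) = 0.81072.
True dip = arctan(0.81072) = 39.03°, dipping toward S (azimuth ≈ 180°).

39.03°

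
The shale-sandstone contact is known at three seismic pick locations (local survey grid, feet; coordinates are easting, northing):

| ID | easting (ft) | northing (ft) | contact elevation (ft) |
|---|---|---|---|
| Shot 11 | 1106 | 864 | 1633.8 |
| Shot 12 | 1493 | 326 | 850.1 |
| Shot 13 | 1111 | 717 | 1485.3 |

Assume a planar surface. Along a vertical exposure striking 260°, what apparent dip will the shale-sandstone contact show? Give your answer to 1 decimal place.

25.2°

Two edge vectors: Shot 11→Shot 12 = (387, -538, -783.7), Shot 11→Shot 13 = (5, -147, -148.5).
Normal n = (Shot 11→Shot 12) × (Shot 11→Shot 13) = (-35310.9, 53551, -54199).
So ∂z/∂easting = −n_x/n_z = −0.65150 and ∂z/∂northing = −n_y/n_z = 0.98804.
Unit vector along 260° is (sin 260°, cos 260°) = (-0.9848, -0.1736).
Slope in that direction = a·(-0.9848) + b·(-0.1736) = 0.47003.
Apparent dip = arctan|0.47003| = 25.2° (true dip is 49.8°, so apparent ≤ true as expected).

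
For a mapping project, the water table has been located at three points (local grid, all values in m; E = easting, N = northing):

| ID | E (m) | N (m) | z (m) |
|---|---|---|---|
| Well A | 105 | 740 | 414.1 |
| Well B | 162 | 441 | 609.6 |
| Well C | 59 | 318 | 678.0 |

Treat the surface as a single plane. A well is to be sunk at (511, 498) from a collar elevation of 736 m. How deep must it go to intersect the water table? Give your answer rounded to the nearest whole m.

129 m

Let the plane be z = a·E + b·N + c.
Well B−Well A: 57a − 299b = 195.5;  Well C−Well A: −46a − 422b = 263.9.
Solving gives a = 0.09508, b = −0.63572.
Then c = 414.1 − a·105 − b·740 = 874.55.
At (511, 498): z_contact = 48.6 − 316.6 + 874.55 = 606.5 m.
Depth below ground = 736 − 606.5 = 129 m.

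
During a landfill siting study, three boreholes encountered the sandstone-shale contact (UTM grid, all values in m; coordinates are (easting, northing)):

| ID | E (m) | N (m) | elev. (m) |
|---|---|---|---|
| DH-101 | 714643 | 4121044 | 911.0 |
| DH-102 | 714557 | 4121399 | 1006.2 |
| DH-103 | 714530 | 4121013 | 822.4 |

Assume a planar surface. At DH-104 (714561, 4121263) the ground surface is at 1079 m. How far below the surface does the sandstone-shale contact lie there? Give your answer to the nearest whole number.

129 m

Two edge vectors: DH-101→DH-102 = (-86, 355, 95.2), DH-101→DH-103 = (-113, -31, -88.6).
Normal n = (DH-101→DH-102) × (DH-101→DH-103) = (-28501.8, -18377.2, 42781).
So ∂z/∂E = −n_x/n_z = 0.66622566 and ∂z/∂N = −n_y/n_z = 0.42956453.
Intercept c from DH-101: 911 − 476113.50 − 1770254.31 = −2245456.82.
At (714561, 4121263): z_contact = 476058.9 + 1770348.4 − 2245456.82 = 950.4 m.
Depth below ground = 1079 − 950.4 = 129 m.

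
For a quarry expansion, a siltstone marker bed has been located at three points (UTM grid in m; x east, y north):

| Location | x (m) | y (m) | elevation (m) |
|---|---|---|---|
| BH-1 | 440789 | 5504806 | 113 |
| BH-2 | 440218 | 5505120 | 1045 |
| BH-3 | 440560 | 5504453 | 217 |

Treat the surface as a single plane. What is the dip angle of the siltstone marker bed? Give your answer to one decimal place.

Let the plane be z = a·x + b·y + c.
BH-2−BH-1: −571a + 314b = 932;  BH-3−BH-1: −229a − 353b = 104.
Solving gives a = −1.32246, b = 0.56330.
Gradient magnitude |∇z| = √(a² + b²) = √(1.74890 + 0.31730) = 1.43743.
True dip = arctan(1.43743) = 55.2°, dipping toward ESE (azimuth ≈ 113°).

55.2°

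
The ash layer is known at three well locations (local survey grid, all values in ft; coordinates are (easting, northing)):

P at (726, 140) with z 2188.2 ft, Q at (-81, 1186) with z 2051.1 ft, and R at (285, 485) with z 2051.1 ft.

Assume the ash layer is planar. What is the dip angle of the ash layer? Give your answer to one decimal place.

30.7°

Two edge vectors: P→Q = (-807, 1046, -137.1), P→R = (-441, 345, -137.1).
Normal n = (P→Q) × (P→R) = (-96107.1, -50178.6, 182871).
So ∂z/∂E = −n_x/n_z = 0.52555 and ∂z/∂N = −n_y/n_z = 0.27439.
Gradient magnitude |∇z| = √(a² + b²) = √(0.27620 + 0.07529) = 0.59287.
True dip = arctan(0.59287) = 30.7°, dipping toward WSW (azimuth ≈ 242°).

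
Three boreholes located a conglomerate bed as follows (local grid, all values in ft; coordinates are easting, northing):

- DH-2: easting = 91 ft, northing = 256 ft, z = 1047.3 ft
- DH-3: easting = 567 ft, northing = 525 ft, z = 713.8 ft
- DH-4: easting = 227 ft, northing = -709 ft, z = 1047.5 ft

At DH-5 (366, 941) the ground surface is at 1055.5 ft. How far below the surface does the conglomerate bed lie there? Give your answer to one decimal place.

Let the plane be z = a·easting + b·northing + c.
DH-3−DH-2: 476a + 269b = −333.5;  DH-4−DH-2: 136a − 965b = 0.2.
Solving gives a = −0.64884, b = −0.09165.
Then c = 1047.3 − a·91 − b·256 = 1129.81.
At (366, 941): z_contact = −237.47 − 86.24 + 1129.81 = 806.09 ft.
Depth below ground = 1055.5 − 806.09 = 249.4 ft.

249.4 ft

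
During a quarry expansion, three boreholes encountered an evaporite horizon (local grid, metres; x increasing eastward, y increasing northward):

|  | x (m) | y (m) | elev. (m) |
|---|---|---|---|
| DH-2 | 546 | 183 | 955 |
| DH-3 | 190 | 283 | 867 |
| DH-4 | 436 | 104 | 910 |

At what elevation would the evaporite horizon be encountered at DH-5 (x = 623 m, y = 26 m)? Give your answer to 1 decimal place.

952.1 m

Two edge vectors: DH-2→DH-3 = (-356, 100, -88), DH-2→DH-4 = (-110, -79, -45).
Normal n = (DH-2→DH-3) × (DH-2→DH-4) = (-11452, -6340, 39124).
So ∂z/∂x = −n_x/n_z = 0.29271 and ∂z/∂y = −n_y/n_z = 0.16205.
Intercept c from DH-2: 955 − 159.82 − 29.65 = 765.53.
At (623, 26): z = 182.4 + 4.2 + 765.53 = 952.1 m.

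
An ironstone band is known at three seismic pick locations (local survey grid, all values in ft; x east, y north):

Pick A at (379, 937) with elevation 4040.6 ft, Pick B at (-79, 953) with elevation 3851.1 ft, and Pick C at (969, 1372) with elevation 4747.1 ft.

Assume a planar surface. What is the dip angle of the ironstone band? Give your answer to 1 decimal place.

48.0°

Two edge vectors: Pick A→Pick B = (-458, 16, -189.5), Pick A→Pick C = (590, 435, 706.5).
Normal n = (Pick A→Pick B) × (Pick A→Pick C) = (93736.5, 211772, -208670).
So ∂z/∂x = −n_x/n_z = 0.44921 and ∂z/∂y = −n_y/n_z = 1.01487.
Gradient magnitude |∇z| = √(a² + b²) = √(0.20179 + 1.02995) = 1.10984.
True dip = arctan(1.10984) = 48.0°, dipping toward SSW (azimuth ≈ 204°).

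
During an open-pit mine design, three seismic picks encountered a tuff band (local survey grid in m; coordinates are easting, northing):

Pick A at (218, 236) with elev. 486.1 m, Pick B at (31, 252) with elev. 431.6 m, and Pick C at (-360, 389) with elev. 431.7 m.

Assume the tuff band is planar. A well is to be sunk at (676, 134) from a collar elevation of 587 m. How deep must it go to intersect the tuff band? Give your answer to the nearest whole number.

37 m

Two edge vectors: Pick A→Pick B = (-187, 16, -54.5), Pick A→Pick C = (-578, 153, -54.4).
Normal n = (Pick A→Pick B) × (Pick A→Pick C) = (7468.1, 21328.2, -19363).
So ∂z/∂easting = −n_x/n_z = 0.38569 and ∂z/∂northing = −n_y/n_z = 1.10149.
Intercept c from Pick A: 486.1 − 84.08 − 259.95 = 142.07.
At (676, 134): z_contact = 260.7 + 147.6 + 142.07 = 550.4 m.
Depth below ground = 587 − 550.4 = 37 m.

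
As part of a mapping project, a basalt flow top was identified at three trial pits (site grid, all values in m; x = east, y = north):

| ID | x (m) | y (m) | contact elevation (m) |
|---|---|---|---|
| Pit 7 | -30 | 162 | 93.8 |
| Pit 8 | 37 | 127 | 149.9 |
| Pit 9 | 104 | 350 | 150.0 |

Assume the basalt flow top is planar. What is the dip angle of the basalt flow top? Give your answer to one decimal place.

37.1°

Two edge vectors: Pit 7→Pit 8 = (67, -35, 56.1), Pit 7→Pit 9 = (134, 188, 56.2).
Normal n = (Pit 7→Pit 8) × (Pit 7→Pit 9) = (-12513.8, 3752, 17286).
So ∂z/∂x = −n_x/n_z = 0.72393 and ∂z/∂y = −n_y/n_z = −0.21705.
Gradient magnitude |∇z| = √(a² + b²) = √(0.52407 + 0.04711) = 0.75577.
True dip = arctan(0.75577) = 37.1°, dipping toward WNW (azimuth ≈ 287°).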